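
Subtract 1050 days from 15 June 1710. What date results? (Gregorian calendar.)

−365 (one year) → Jun 15, 1709 (685 left).
−365 (one year) → Jun 15, 1708 (320 left).
−15 → May 31, 1708 (end of May, 31 days; 305 left).
−31 → Apr 30, 1708 (end of Apr, 30 days; 274 left).
−30 → Mar 31, 1708 (end of Mar, 31 days; 244 left).
−31 → Feb 29, 1708 (end of Feb, 29 days; 213 left).
−29 → Jan 31, 1708 (end of Jan, 31 days; 184 left).
−31 → Dec 31, 1707 (end of Dec, 31 days; 153 left).
−31 → Nov 30, 1707 (end of Nov, 30 days; 122 left).
−30 → Oct 31, 1707 (end of Oct, 31 days; 92 left).
−31 → Sep 30, 1707 (end of Sep, 30 days; 61 left).
−30 → Aug 31, 1707 (end of Aug, 31 days; 31 left).
−31 → Jul 31, 1707 (end of Jul, 31 days; 0 left).

July 31, 1707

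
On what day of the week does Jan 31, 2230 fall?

Sunday

Doomsday rule: the anchor day for the 2200s is Friday. For year 30: 30÷12 = 2 r 6, and 6÷4 = 1, so 2+6+1 = 9.
Friday + 9 ≡ Sunday — that's 2230's doomsday.
In January the doomsday date is Jan 3 (2230 is not a leap year).
Jan 31 is 28 days after Jan 3; 28 mod 7 = 0, so Sunday + 0 = Sunday.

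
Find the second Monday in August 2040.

August 1, 2040 is a Wednesday.
The first Monday is therefore August 6 (5 days later).
The second Monday is 6 + 1×7 = August 13.

August 13, 2040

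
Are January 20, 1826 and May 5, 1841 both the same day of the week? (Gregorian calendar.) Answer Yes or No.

From Jan 20, 1826 to May 5, 1841 is 5584 days.
5584 mod 7 = 5, so they are different weekdays.
(Jan 20, 1826 is a Friday; May 5, 1841 is a Wednesday.)

No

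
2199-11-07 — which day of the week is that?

Doomsday rule: the anchor day for the 2100s is Sunday. For year 99: 99÷12 = 8 r 3, and 3÷4 = 0, so 8+3+0 = 11.
Sunday + 11 ≡ Thursday — that's 2199's doomsday.
In November the doomsday date is Nov 7.
Nov 7 is the doomsday itself: Thursday.

Thursday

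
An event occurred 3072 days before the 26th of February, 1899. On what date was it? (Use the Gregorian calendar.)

September 29, 1890

−365 (one year) → Feb 26, 1898 (2707 left).
−365 (one year) → Feb 26, 1897 (2342 left).
−366 (one year; includes Feb 29, 1896) → Feb 26, 1896 (1976 left).
−365 (one year) → Feb 26, 1895 (1611 left).
−365 (one year) → Feb 26, 1894 (1246 left).
−365 (one year) → Feb 26, 1893 (881 left).
−366 (one year; includes Feb 29, 1892) → Feb 26, 1892 (515 left).
−365 (one year) → Feb 26, 1891 (150 left).
−26 → Jan 31, 1891 (end of Jan, 31 days; 124 left).
−31 → Dec 31, 1890 (end of Dec, 31 days; 93 left).
−31 → Nov 30, 1890 (end of Nov, 30 days; 62 left).
−30 → Oct 31, 1890 (end of Oct, 31 days; 32 left).
−31 → Sep 30, 1890 (end of Sep, 30 days; 1 left).
−1 → Sep 29, 1890.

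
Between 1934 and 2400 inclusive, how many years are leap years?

114

Multiples of 4 in [1934,2400]: 117.
Of those, multiples of 100: 5 (not leap unless ÷400).
Multiples of 400: 2.
Leap years = 117 − 5 + 2 = 114.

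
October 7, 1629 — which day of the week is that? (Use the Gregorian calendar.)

Sunday

Doomsday rule: the anchor day for the 1600s is Tuesday. For year 29: 29÷12 = 2 r 5, and 5÷4 = 1, so 2+5+1 = 8.
Tuesday + 8 ≡ Wednesday — that's 1629's doomsday.
In October the doomsday date is Oct 10.
Oct 7 is 3 days before Oct 10; 3 mod 7 = 3, so Wednesday − 3 = Sunday.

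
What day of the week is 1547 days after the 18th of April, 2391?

First find the weekday of Apr 18, 2391. Doomsday rule: the anchor day for the 2300s is Wednesday. For year 91: 91÷12 = 7 r 7, and 7÷4 = 1, so 7+7+1 = 15.
Wednesday + 15 ≡ Thursday — that's 2391's doomsday.
In April the doomsday date is Apr 4.
Apr 18 is 14 days after Apr 4; 14 mod 7 = 0, so Thursday + 0 = Thursday.
1547 mod 7 = 0, so 1547 days after a Thursday is Thursday + 0 = Thursday.

Thursday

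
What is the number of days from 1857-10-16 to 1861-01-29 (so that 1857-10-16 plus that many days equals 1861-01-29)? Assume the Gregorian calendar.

1201

Oct 16, 1857 → Oct 16, 1858: 365 days.
Oct 16, 1858 → Oct 16, 1859: 365 days.
Oct 16, 1859 → Oct 16, 1860: 366 days (Feb 29, 1860 is in that span).
Oct 16, 1860 → Nov 16, 1860: 31 days (October has 31).
Nov 16, 1860 → Dec 16, 1860: 30 days (November has 30).
Dec 16, 1860 → Jan 16, 1861: 31 days (December has 31).
Jan 16, 1861 → Jan 29, 1861: 13 days.
Total: 1201 days.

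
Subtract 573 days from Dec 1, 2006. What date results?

−365 (one year) → Dec 1, 2005 (208 left).
−1 → Nov 30, 2005 (end of Nov, 30 days; 207 left).
−30 → Oct 31, 2005 (end of Oct, 31 days; 177 left).
−31 → Sep 30, 2005 (end of Sep, 30 days; 146 left).
−30 → Aug 31, 2005 (end of Aug, 31 days; 116 left).
−31 → Jul 31, 2005 (end of Jul, 31 days; 85 left).
−31 → Jun 30, 2005 (end of Jun, 30 days; 54 left).
−30 → May 31, 2005 (end of May, 31 days; 24 left).
−24 → May 7, 2005.

May 7, 2005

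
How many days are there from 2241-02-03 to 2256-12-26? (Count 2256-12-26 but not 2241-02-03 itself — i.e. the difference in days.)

Feb 3, 2241 → Feb 3, 2242: 365 days.
Feb 3, 2242 → Feb 3, 2243: 365 days.
Feb 3, 2243 → Feb 3, 2244: 365 days.
Feb 3, 2244 → Feb 3, 2245: 366 days (Feb 29, 2244 is in that span).
Feb 3, 2245 → Feb 3, 2246: 365 days.
Feb 3, 2246 → Feb 3, 2247: 365 days.
Feb 3, 2247 → Feb 3, 2248: 365 days.
Feb 3, 2248 → Feb 3, 2249: 366 days (Feb 29, 2248 is in that span).
Feb 3, 2249 → Feb 3, 2250: 365 days.
Feb 3, 2250 → Feb 3, 2251: 365 days.
Feb 3, 2251 → Feb 3, 2252: 365 days.
Feb 3, 2252 → Feb 3, 2253: 366 days (Feb 29, 2252 is in that span).
Feb 3, 2253 → Feb 3, 2254: 365 days.
Feb 3, 2254 → Feb 3, 2255: 365 days.
Feb 3, 2255 → Feb 3, 2256: 365 days.
Feb 3, 2256 → Mar 3, 2256: 29 days (February has 29).
Mar 3, 2256 → Apr 3, 2256: 31 days (March has 31).
Apr 3, 2256 → May 3, 2256: 30 days (April has 30).
May 3, 2256 → Jun 3, 2256: 31 days (May has 31).
Jun 3, 2256 → Jul 3, 2256: 30 days (June has 30).
Jul 3, 2256 → Aug 3, 2256: 31 days (July has 31).
Aug 3, 2256 → Sep 3, 2256: 31 days (August has 31).
Sep 3, 2256 → Oct 3, 2256: 30 days (September has 30).
Oct 3, 2256 → Nov 3, 2256: 31 days (October has 31).
Nov 3, 2256 → Dec 3, 2256: 30 days (November has 30).
Dec 3, 2256 → Dec 26, 2256: 23 days.
Total: 5805 days.

5805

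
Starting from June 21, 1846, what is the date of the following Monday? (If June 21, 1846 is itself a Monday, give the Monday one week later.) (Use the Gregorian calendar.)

Jun 21, 1846 is a Sunday.
From Sunday to the next Monday is 1 day.
Jun 21, 1846 + 1 = Jun 22, 1846.

June 22, 1846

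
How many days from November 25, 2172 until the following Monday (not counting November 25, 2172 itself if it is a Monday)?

5

Nov 25, 2172 is a Wednesday.
From Wednesday to the next Monday is 5 days.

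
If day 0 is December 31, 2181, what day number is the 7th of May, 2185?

1223

Dec 31, 2181 → Dec 31, 2182: 365 days.
Dec 31, 2182 → Dec 31, 2183: 365 days.
Dec 31, 2183 → Dec 31, 2184: 366 days (Feb 29, 2184 is in that span).
Dec 31, 2184 → Jan 31, 2185: 31 days (December has 31).
Jan 31, 2185 → Feb 28, 2185: 28 days (January has 31).
Feb 28, 2185 → Mar 28, 2185: 28 days (February has 28).
Mar 28, 2185 → Apr 28, 2185: 31 days (March has 31).
Apr 28, 2185 → May 7, 2185: 9 days.
Total: 1223 days.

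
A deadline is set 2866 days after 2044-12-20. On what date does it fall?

October 25, 2052

+365 (one year) → Dec 20, 2045 (2501 left).
+365 (one year) → Dec 20, 2046 (2136 left).
+365 (one year) → Dec 20, 2047 (1771 left).
+366 (one year; includes Feb 29, 2048) → Dec 20, 2048 (1405 left).
+365 (one year) → Dec 20, 2049 (1040 left).
+365 (one year) → Dec 20, 2050 (675 left).
+365 (one year) → Dec 20, 2051 (310 left).
Dec has 31 days: +12 → Jan 1, 2052 (298 left).
Jan has 31 days: +31 → Feb 1, 2052 (267 left).
Feb has 29 days: +29 → Mar 1, 2052 (238 left).
Mar has 31 days: +31 → Apr 1, 2052 (207 left).
Apr has 30 days: +30 → May 1, 2052 (177 left).
May has 31 days: +31 → Jun 1, 2052 (146 left).
Jun has 30 days: +30 → Jul 1, 2052 (116 left).
Jul has 31 days: +31 → Aug 1, 2052 (85 left).
Aug has 31 days: +31 → Sep 1, 2052 (54 left).
Sep has 30 days: +30 → Oct 1, 2052 (24 left).
+24 → Oct 25, 2052.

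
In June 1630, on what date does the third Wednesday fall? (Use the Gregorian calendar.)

June 19, 1630

June 1, 1630 is a Saturday.
The first Wednesday is therefore June 5 (4 days later).
The third Wednesday is 5 + 2×7 = June 19.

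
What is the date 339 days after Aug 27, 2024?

August 1, 2025

Aug has 31 days: +5 → Sep 1, 2024 (334 left).
Sep has 30 days: +30 → Oct 1, 2024 (304 left).
Oct has 31 days: +31 → Nov 1, 2024 (273 left).
Nov has 30 days: +30 → Dec 1, 2024 (243 left).
Dec has 31 days: +31 → Jan 1, 2025 (212 left).
Jan has 31 days: +31 → Feb 1, 2025 (181 left).
Feb has 28 days: +28 → Mar 1, 2025 (153 left).
Mar has 31 days: +31 → Apr 1, 2025 (122 left).
Apr has 30 days: +30 → May 1, 2025 (92 left).
May has 31 days: +31 → Jun 1, 2025 (61 left).
Jun has 30 days: +30 → Jul 1, 2025 (31 left).
Jul has 31 days: +31 → Aug 1, 2025 (0 left).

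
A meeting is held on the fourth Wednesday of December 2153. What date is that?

December 1, 2153 is a Saturday.
The first Wednesday is therefore December 5 (4 days later).
The fourth Wednesday is 5 + 3×7 = December 26.

December 26, 2153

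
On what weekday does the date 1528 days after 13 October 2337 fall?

Friday

First find the weekday of Oct 13, 2337. Doomsday rule: the anchor day for the 2300s is Wednesday. For year 37: 37÷12 = 3 r 1, and 1÷4 = 0, so 3+1+0 = 4.
Wednesday + 4 ≡ Sunday — that's 2337's doomsday.
In October the doomsday date is Oct 10.
Oct 13 is 3 days after Oct 10; 3 mod 7 = 3, so Sunday + 3 = Wednesday.
1528 mod 7 = 2, so 1528 days after a Wednesday is Wednesday + 2 = Friday.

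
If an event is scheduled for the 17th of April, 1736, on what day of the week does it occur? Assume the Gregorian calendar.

Tuesday

Doomsday rule: the anchor day for the 1700s is Sunday. For year 36: 36÷12 = 3 r 0, and 0÷4 = 0, so 3+0+0 = 3.
Sunday + 3 ≡ Wednesday — that's 1736's doomsday.
In April the doomsday date is Apr 4.
Apr 17 is 13 days after Apr 4; 13 mod 7 = 6, so Wednesday + 6 = Tuesday.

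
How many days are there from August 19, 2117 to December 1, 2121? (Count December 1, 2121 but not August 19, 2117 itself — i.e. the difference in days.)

Aug 19, 2117 → Aug 19, 2118: 365 days.
Aug 19, 2118 → Aug 19, 2119: 365 days.
Aug 19, 2119 → Aug 19, 2120: 366 days (Feb 29, 2120 is in that span).
Aug 19, 2120 → Aug 19, 2121: 365 days.
Aug 19, 2121 → Sep 19, 2121: 31 days (August has 31).
Sep 19, 2121 → Oct 19, 2121: 30 days (September has 30).
Oct 19, 2121 → Nov 19, 2121: 31 days (October has 31).
Nov 19, 2121 → Dec 1, 2121: 12 days.
Total: 1565 days.

1565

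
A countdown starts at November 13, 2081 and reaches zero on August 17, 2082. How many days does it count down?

277

Nov 13, 2081 → Dec 13, 2081: 30 days (November has 30).
Dec 13, 2081 → Jan 13, 2082: 31 days (December has 31).
Jan 13, 2082 → Feb 13, 2082: 31 days (January has 31).
Feb 13, 2082 → Mar 13, 2082: 28 days (February has 28).
Mar 13, 2082 → Apr 13, 2082: 31 days (March has 31).
Apr 13, 2082 → May 13, 2082: 30 days (April has 30).
May 13, 2082 → Jun 13, 2082: 31 days (May has 31).
Jun 13, 2082 → Jul 13, 2082: 30 days (June has 30).
Jul 13, 2082 → Aug 13, 2082: 31 days (July has 31).
Aug 13, 2082 → Aug 17, 2082: 4 days.
Total: 277 days.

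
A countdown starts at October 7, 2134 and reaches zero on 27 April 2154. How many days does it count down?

Oct 7, 2134 → Oct 7, 2135: 365 days.
Oct 7, 2135 → Oct 7, 2136: 366 days (Feb 29, 2136 is in that span).
Oct 7, 2136 → Oct 7, 2137: 365 days.
Oct 7, 2137 → Oct 7, 2138: 365 days.
Oct 7, 2138 → Oct 7, 2139: 365 days.
Oct 7, 2139 → Oct 7, 2140: 366 days (Feb 29, 2140 is in that span).
Oct 7, 2140 → Oct 7, 2141: 365 days.
Oct 7, 2141 → Oct 7, 2142: 365 days.
Oct 7, 2142 → Oct 7, 2143: 365 days.
Oct 7, 2143 → Oct 7, 2144: 366 days (Feb 29, 2144 is in that span).
Oct 7, 2144 → Oct 7, 2145: 365 days.
Oct 7, 2145 → Oct 7, 2146: 365 days.
Oct 7, 2146 → Oct 7, 2147: 365 days.
Oct 7, 2147 → Oct 7, 2148: 366 days (Feb 29, 2148 is in that span).
Oct 7, 2148 → Oct 7, 2149: 365 days.
Oct 7, 2149 → Oct 7, 2150: 365 days.
Oct 7, 2150 → Oct 7, 2151: 365 days.
Oct 7, 2151 → Oct 7, 2152: 366 days (Feb 29, 2152 is in that span).
Oct 7, 2152 → Oct 7, 2153: 365 days.
Oct 7, 2153 → Nov 7, 2153: 31 days (October has 31).
Nov 7, 2153 → Dec 7, 2153: 30 days (November has 30).
Dec 7, 2153 → Jan 7, 2154: 31 days (December has 31).
Jan 7, 2154 → Feb 7, 2154: 31 days (January has 31).
Feb 7, 2154 → Mar 7, 2154: 28 days (February has 28).
Mar 7, 2154 → Apr 7, 2154: 31 days (March has 31).
Apr 7, 2154 → Apr 27, 2154: 20 days.
Total: 7142 days.

7142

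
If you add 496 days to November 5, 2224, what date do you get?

March 16, 2226

+365 (one year) → Nov 5, 2225 (131 left).
Nov has 30 days: +26 → Dec 1, 2225 (105 left).
Dec has 31 days: +31 → Jan 1, 2226 (74 left).
Jan has 31 days: +31 → Feb 1, 2226 (43 left).
Feb has 28 days: +28 → Mar 1, 2226 (15 left).
+15 → Mar 16, 2226.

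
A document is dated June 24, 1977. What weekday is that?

Friday

Doomsday rule: the anchor day for the 1900s is Wednesday. For year 77: 77÷12 = 6 r 5, and 5÷4 = 1, so 6+5+1 = 12.
Wednesday + 12 ≡ Monday — that's 1977's doomsday.
In June the doomsday date is Jun 6.
Jun 24 is 18 days after Jun 6; 18 mod 7 = 4, so Monday + 4 = Friday.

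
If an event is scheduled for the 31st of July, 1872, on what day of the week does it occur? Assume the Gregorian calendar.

Doomsday rule: the anchor day for the 1800s is Friday. For year 72: 72÷12 = 6 r 0, and 0÷4 = 0, so 6+0+0 = 6.
Friday + 6 ≡ Thursday — that's 1872's doomsday.
In July the doomsday date is Jul 11.
Jul 31 is 20 days after Jul 11; 20 mod 7 = 6, so Thursday + 6 = Wednesday.

Wednesday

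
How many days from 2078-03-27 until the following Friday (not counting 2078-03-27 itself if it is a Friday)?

Mar 27, 2078 is a Sunday.
From Sunday to the next Friday is 5 days.

5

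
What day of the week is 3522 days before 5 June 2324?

First find the weekday of Jun 5, 2324. Doomsday rule: the anchor day for the 2300s is Wednesday. For year 24: 24÷12 = 2 r 0, and 0÷4 = 0, so 2+0+0 = 2.
Wednesday + 2 ≡ Friday — that's 2324's doomsday.
In June the doomsday date is Jun 6.
Jun 5 is 1 day before Jun 6; 1 mod 7 = 1, so Friday − 1 = Thursday.
3522 mod 7 = 1, so 3522 days before a Thursday is Thursday − 1 = Wednesday.

Wednesday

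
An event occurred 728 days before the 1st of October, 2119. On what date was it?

October 3, 2117

−365 (one year) → Oct 1, 2118 (363 left).
−1 → Sep 30, 2118 (end of Sep, 30 days; 362 left).
−30 → Aug 31, 2118 (end of Aug, 31 days; 332 left).
−31 → Jul 31, 2118 (end of Jul, 31 days; 301 left).
−31 → Jun 30, 2118 (end of Jun, 30 days; 270 left).
−30 → May 31, 2118 (end of May, 31 days; 240 left).
−31 → Apr 30, 2118 (end of Apr, 30 days; 209 left).
−30 → Mar 31, 2118 (end of Mar, 31 days; 179 left).
−31 → Feb 28, 2118 (end of Feb, 28 days; 148 left).
−28 → Jan 31, 2118 (end of Jan, 31 days; 120 left).
−31 → Dec 31, 2117 (end of Dec, 31 days; 89 left).
−31 → Nov 30, 2117 (end of Nov, 30 days; 58 left).
−30 → Oct 31, 2117 (end of Oct, 31 days; 28 left).
−28 → Oct 3, 2117.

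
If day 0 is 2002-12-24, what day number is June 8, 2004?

532

Dec 24, 2002 → Dec 24, 2003: 365 days.
Dec 24, 2003 → Jan 24, 2004: 31 days (December has 31).
Jan 24, 2004 → Feb 24, 2004: 31 days (January has 31).
Feb 24, 2004 → Mar 24, 2004: 29 days (February has 29).
Mar 24, 2004 → Apr 24, 2004: 31 days (March has 31).
Apr 24, 2004 → May 24, 2004: 30 days (April has 30).
May 24, 2004 → Jun 8, 2004: 15 days.
Total: 532 days.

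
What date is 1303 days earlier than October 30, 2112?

April 6, 2109

−366 (one year; includes Feb 29, 2112) → Oct 30, 2111 (937 left).
−365 (one year) → Oct 30, 2110 (572 left).
−365 (one year) → Oct 30, 2109 (207 left).
−30 → Sep 30, 2109 (end of Sep, 30 days; 177 left).
−30 → Aug 31, 2109 (end of Aug, 31 days; 147 left).
−31 → Jul 31, 2109 (end of Jul, 31 days; 116 left).
−31 → Jun 30, 2109 (end of Jun, 30 days; 85 left).
−30 → May 31, 2109 (end of May, 31 days; 55 left).
−31 → Apr 30, 2109 (end of Apr, 30 days; 24 left).
−24 → Apr 6, 2109.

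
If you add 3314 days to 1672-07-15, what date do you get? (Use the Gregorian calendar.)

+365 (one year) → Jul 15, 1673 (2949 left).
+365 (one year) → Jul 15, 1674 (2584 left).
+365 (one year) → Jul 15, 1675 (2219 left).
+366 (one year; includes Feb 29, 1676) → Jul 15, 1676 (1853 left).
+365 (one year) → Jul 15, 1677 (1488 left).
+365 (one year) → Jul 15, 1678 (1123 left).
+365 (one year) → Jul 15, 1679 (758 left).
+366 (one year; includes Feb 29, 1680) → Jul 15, 1680 (392 left).
Jul has 31 days: +17 → Aug 1, 1680 (375 left).
Aug has 31 days: +31 → Sep 1, 1680 (344 left).
Sep has 30 days: +30 → Oct 1, 1680 (314 left).
Oct has 31 days: +31 → Nov 1, 1680 (283 left).
Nov has 30 days: +30 → Dec 1, 1680 (253 left).
Dec has 31 days: +31 → Jan 1, 1681 (222 left).
Jan has 31 days: +31 → Feb 1, 1681 (191 left).
Feb has 28 days: +28 → Mar 1, 1681 (163 left).
Mar has 31 days: +31 → Apr 1, 1681 (132 left).
Apr has 30 days: +30 → May 1, 1681 (102 left).
May has 31 days: +31 → Jun 1, 1681 (71 left).
Jun has 30 days: +30 → Jul 1, 1681 (41 left).
Jul has 31 days: +31 → Aug 1, 1681 (10 left).
+10 → Aug 11, 1681.

August 11, 1681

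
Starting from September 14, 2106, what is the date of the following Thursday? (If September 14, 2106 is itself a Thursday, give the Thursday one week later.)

September 16, 2106

Sep 14, 2106 is a Tuesday.
From Tuesday to the next Thursday is 2 days.
Sep 14, 2106 + 2 = Sep 16, 2106.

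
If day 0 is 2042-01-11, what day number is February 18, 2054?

4421

Jan 11, 2042 → Jan 11, 2043: 365 days.
Jan 11, 2043 → Jan 11, 2044: 365 days.
Jan 11, 2044 → Jan 11, 2045: 366 days (Feb 29, 2044 is in that span).
Jan 11, 2045 → Jan 11, 2046: 365 days.
Jan 11, 2046 → Jan 11, 2047: 365 days.
Jan 11, 2047 → Jan 11, 2048: 365 days.
Jan 11, 2048 → Jan 11, 2049: 366 days (Feb 29, 2048 is in that span).
Jan 11, 2049 → Jan 11, 2050: 365 days.
Jan 11, 2050 → Jan 11, 2051: 365 days.
Jan 11, 2051 → Jan 11, 2052: 365 days.
Jan 11, 2052 → Jan 11, 2053: 366 days (Feb 29, 2052 is in that span).
Jan 11, 2053 → Jan 11, 2054: 365 days.
Jan 11, 2054 → Feb 11, 2054: 31 days (January has 31).
Feb 11, 2054 → Feb 18, 2054: 7 days.
Total: 4421 days.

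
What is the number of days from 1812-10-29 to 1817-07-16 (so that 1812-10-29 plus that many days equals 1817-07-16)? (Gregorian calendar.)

Oct 29, 1812 → Oct 29, 1813: 365 days.
Oct 29, 1813 → Oct 29, 1814: 365 days.
Oct 29, 1814 → Oct 29, 1815: 365 days.
Oct 29, 1815 → Oct 29, 1816: 366 days (Feb 29, 1816 is in that span).
Oct 29, 1816 → Nov 29, 1816: 31 days (October has 31).
Nov 29, 1816 → Dec 29, 1816: 30 days (November has 30).
Dec 29, 1816 → Jan 29, 1817: 31 days (December has 31).
Jan 29, 1817 → Feb 28, 1817: 30 days (January has 31).
Feb 28, 1817 → Mar 28, 1817: 28 days (February has 28).
Mar 28, 1817 → Apr 28, 1817: 31 days (March has 31).
Apr 28, 1817 → May 28, 1817: 30 days (April has 30).
May 28, 1817 → Jun 28, 1817: 31 days (May has 31).
Jun 28, 1817 → Jul 16, 1817: 18 days.
Total: 1721 days.

1721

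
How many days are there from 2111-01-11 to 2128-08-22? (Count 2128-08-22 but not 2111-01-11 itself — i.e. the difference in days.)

Jan 11, 2111 → Jan 11, 2112: 365 days.
Jan 11, 2112 → Jan 11, 2113: 366 days (Feb 29, 2112 is in that span).
Jan 11, 2113 → Jan 11, 2114: 365 days.
Jan 11, 2114 → Jan 11, 2115: 365 days.
Jan 11, 2115 → Jan 11, 2116: 365 days.
Jan 11, 2116 → Jan 11, 2117: 366 days (Feb 29, 2116 is in that span).
Jan 11, 2117 → Jan 11, 2118: 365 days.
Jan 11, 2118 → Jan 11, 2119: 365 days.
Jan 11, 2119 → Jan 11, 2120: 365 days.
Jan 11, 2120 → Jan 11, 2121: 366 days (Feb 29, 2120 is in that span).
Jan 11, 2121 → Jan 11, 2122: 365 days.
Jan 11, 2122 → Jan 11, 2123: 365 days.
Jan 11, 2123 → Jan 11, 2124: 365 days.
Jan 11, 2124 → Jan 11, 2125: 366 days (Feb 29, 2124 is in that span).
Jan 11, 2125 → Jan 11, 2126: 365 days.
Jan 11, 2126 → Jan 11, 2127: 365 days.
Jan 11, 2127 → Jan 11, 2128: 365 days.
Jan 11, 2128 → Feb 11, 2128: 31 days (January has 31).
Feb 11, 2128 → Mar 11, 2128: 29 days (February has 29).
Mar 11, 2128 → Apr 11, 2128: 31 days (March has 31).
Apr 11, 2128 → May 11, 2128: 30 days (April has 30).
May 11, 2128 → Jun 11, 2128: 31 days (May has 31).
Jun 11, 2128 → Jul 11, 2128: 30 days (June has 30).
Jul 11, 2128 → Aug 11, 2128: 31 days (July has 31).
Aug 11, 2128 → Aug 22, 2128: 11 days.
Total: 6433 days.

6433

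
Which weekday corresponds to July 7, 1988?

Doomsday rule: the anchor day for the 1900s is Wednesday. For year 88: 88÷12 = 7 r 4, and 4÷4 = 1, so 7+4+1 = 12.
Wednesday + 12 ≡ Monday — that's 1988's doomsday.
In July the doomsday date is Jul 11.
Jul 7 is 4 days before Jul 11; 4 mod 7 = 4, so Monday − 4 = Thursday.

Thursday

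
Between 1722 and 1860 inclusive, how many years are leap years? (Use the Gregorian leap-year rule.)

Multiples of 4 in [1722,1860]: 35.
Of those, multiples of 100: 1 (not leap unless ÷400).
Multiples of 400: 0.
Leap years = 35 − 1 + 0 = 34.

34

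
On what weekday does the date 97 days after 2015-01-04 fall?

Saturday

Jan 4, 2015 is a Sunday.
97 mod 7 = 6, so 97 days after a Sunday is Sunday + 6 = Saturday.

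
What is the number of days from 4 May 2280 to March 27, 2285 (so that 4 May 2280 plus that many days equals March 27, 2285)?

May 4, 2280 → May 4, 2281: 365 days.
May 4, 2281 → May 4, 2282: 365 days.
May 4, 2282 → May 4, 2283: 365 days.
May 4, 2283 → May 4, 2284: 366 days (Feb 29, 2284 is in that span).
May 4, 2284 → Jun 4, 2284: 31 days (May has 31).
Jun 4, 2284 → Jul 4, 2284: 30 days (June has 30).
Jul 4, 2284 → Aug 4, 2284: 31 days (July has 31).
Aug 4, 2284 → Sep 4, 2284: 31 days (August has 31).
Sep 4, 2284 → Oct 4, 2284: 30 days (September has 30).
Oct 4, 2284 → Nov 4, 2284: 31 days (October has 31).
Nov 4, 2284 → Dec 4, 2284: 30 days (November has 30).
Dec 4, 2284 → Jan 4, 2285: 31 days (December has 31).
Jan 4, 2285 → Feb 4, 2285: 31 days (January has 31).
Feb 4, 2285 → Mar 4, 2285: 28 days (February has 28).
Mar 4, 2285 → Mar 27, 2285: 23 days.
Total: 1788 days.

1788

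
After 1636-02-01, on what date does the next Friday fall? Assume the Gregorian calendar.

Feb 1, 1636 is a Friday.
From Friday to the next Friday is 7 days.
Feb 1, 1636 + 7 = Feb 8, 1636.

February 8, 1636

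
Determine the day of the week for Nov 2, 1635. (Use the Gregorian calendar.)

Friday

Doomsday rule: the anchor day for the 1600s is Tuesday. For year 35: 35÷12 = 2 r 11, and 11÷4 = 2, so 2+11+2 = 15.
Tuesday + 15 ≡ Wednesday — that's 1635's doomsday.
In November the doomsday date is Nov 7.
Nov 2 is 5 days before Nov 7; 5 mod 7 = 5, so Wednesday − 5 = Friday.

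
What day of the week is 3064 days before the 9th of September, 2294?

Tuesday

First find the weekday of Sep 9, 2294. Doomsday rule: the anchor day for the 2200s is Friday. For year 94: 94÷12 = 7 r 10, and 10÷4 = 2, so 7+10+2 = 19.
Friday + 19 ≡ Wednesday — that's 2294's doomsday.
In September the doomsday date is Sep 5.
Sep 9 is 4 days after Sep 5; 4 mod 7 = 4, so Wednesday + 4 = Sunday.
3064 mod 7 = 5, so 3064 days before a Sunday is Sunday − 5 = Tuesday.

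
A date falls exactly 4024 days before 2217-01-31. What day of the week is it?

Saturday

First find the weekday of Jan 31, 2217. Doomsday rule: the anchor day for the 2200s is Friday. For year 17: 17÷12 = 1 r 5, and 5÷4 = 1, so 1+5+1 = 7.
Friday + 7 ≡ Friday — that's 2217's doomsday.
In January the doomsday date is Jan 3 (2217 is not a leap year).
Jan 31 is 28 days after Jan 3; 28 mod 7 = 0, so Friday + 0 = Friday.
4024 mod 7 = 6, so 4024 days before a Friday is Friday − 6 = Saturday.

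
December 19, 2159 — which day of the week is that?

Wednesday

January 1, 2159 is a Monday.
Jan 1, 2159 → Feb 1, 2159: 31 days (January has 31).
Feb 1, 2159 → Mar 1, 2159: 28 days (February has 28).
Mar 1, 2159 → Apr 1, 2159: 31 days (March has 31).
Apr 1, 2159 → May 1, 2159: 30 days (April has 30).
May 1, 2159 → Jun 1, 2159: 31 days (May has 31).
Jun 1, 2159 → Jul 1, 2159: 30 days (June has 30).
Jul 1, 2159 → Aug 1, 2159: 31 days (July has 31).
Aug 1, 2159 → Sep 1, 2159: 31 days (August has 31).
Sep 1, 2159 → Oct 1, 2159: 30 days (September has 30).
Oct 1, 2159 → Nov 1, 2159: 31 days (October has 31).
Nov 1, 2159 → Dec 1, 2159: 30 days (November has 30).
Dec 1, 2159 → Dec 19, 2159: 18 days.
Total: 352 days.
352 mod 7 = 2, so Monday + 2 = Wednesday.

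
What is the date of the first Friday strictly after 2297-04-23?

April 30, 2297

Apr 23, 2297 is a Friday.
From Friday to the next Friday is 7 days.
Apr 23, 2297 + 7 = Apr 30, 2297.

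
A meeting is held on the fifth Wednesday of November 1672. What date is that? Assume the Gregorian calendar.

November 30, 1672

November 1, 1672 is a Tuesday.
The first Wednesday is therefore November 2 (1 days later).
The fifth Wednesday is 2 + 4×7 = November 30.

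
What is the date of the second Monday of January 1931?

January 12, 1931

January 1, 1931 is a Thursday.
The first Monday is therefore January 5 (4 days later).
The second Monday is 5 + 1×7 = January 12.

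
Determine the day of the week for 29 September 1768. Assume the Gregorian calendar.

Thursday

Doomsday rule: the anchor day for the 1700s is Sunday. For year 68: 68÷12 = 5 r 8, and 8÷4 = 2, so 5+8+2 = 15.
Sunday + 15 ≡ Monday — that's 1768's doomsday.
In September the doomsday date is Sep 5.
Sep 29 is 24 days after Sep 5; 24 mod 7 = 3, so Monday + 3 = Thursday.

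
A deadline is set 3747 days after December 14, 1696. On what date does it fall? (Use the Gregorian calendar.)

+365 (one year) → Dec 14, 1697 (3382 left).
+365 (one year) → Dec 14, 1698 (3017 left).
+365 (one year) → Dec 14, 1699 (2652 left).
+365 (one year) → Dec 14, 1700 (2287 left).
+365 (one year) → Dec 14, 1701 (1922 left).
+365 (one year) → Dec 14, 1702 (1557 left).
+365 (one year) → Dec 14, 1703 (1192 left).
+366 (one year; includes Feb 29, 1704) → Dec 14, 1704 (826 left).
+365 (one year) → Dec 14, 1705 (461 left).
+365 (one year) → Dec 14, 1706 (96 left).
Dec has 31 days: +18 → Jan 1, 1707 (78 left).
Jan has 31 days: +31 → Feb 1, 1707 (47 left).
Feb has 28 days: +28 → Mar 1, 1707 (19 left).
+19 → Mar 20, 1707.

March 20, 1707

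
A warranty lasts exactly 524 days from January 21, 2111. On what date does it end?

June 28, 2112

+365 (one year) → Jan 21, 2112 (159 left).
Jan has 31 days: +11 → Feb 1, 2112 (148 left).
Feb has 29 days: +29 → Mar 1, 2112 (119 left).
Mar has 31 days: +31 → Apr 1, 2112 (88 left).
Apr has 30 days: +30 → May 1, 2112 (58 left).
May has 31 days: +31 → Jun 1, 2112 (27 left).
+27 → Jun 28, 2112.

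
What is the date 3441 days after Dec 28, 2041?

May 31, 2051

+365 (one year) → Dec 28, 2042 (3076 left).
+365 (one year) → Dec 28, 2043 (2711 left).
+366 (one year; includes Feb 29, 2044) → Dec 28, 2044 (2345 left).
+365 (one year) → Dec 28, 2045 (1980 left).
+365 (one year) → Dec 28, 2046 (1615 left).
+365 (one year) → Dec 28, 2047 (1250 left).
+366 (one year; includes Feb 29, 2048) → Dec 28, 2048 (884 left).
+365 (one year) → Dec 28, 2049 (519 left).
+365 (one year) → Dec 28, 2050 (154 left).
Dec has 31 days: +4 → Jan 1, 2051 (150 left).
Jan has 31 days: +31 → Feb 1, 2051 (119 left).
Feb has 28 days: +28 → Mar 1, 2051 (91 left).
Mar has 31 days: +31 → Apr 1, 2051 (60 left).
Apr has 30 days: +30 → May 1, 2051 (30 left).
+30 → May 31, 2051.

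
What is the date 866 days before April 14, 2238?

−365 (one year) → Apr 14, 2237 (501 left).
−365 (one year) → Apr 14, 2236 (136 left).
−14 → Mar 31, 2236 (end of Mar, 31 days; 122 left).
−31 → Feb 29, 2236 (end of Feb, 29 days; 91 left).
−29 → Jan 31, 2236 (end of Jan, 31 days; 62 left).
−31 → Dec 31, 2235 (end of Dec, 31 days; 31 left).
−31 → Nov 30, 2235 (end of Nov, 30 days; 0 left).

November 30, 2235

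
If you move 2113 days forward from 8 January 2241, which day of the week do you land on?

First find the weekday of Jan 8, 2241. Doomsday rule: the anchor day for the 2200s is Friday. For year 41: 41÷12 = 3 r 5, and 5÷4 = 1, so 3+5+1 = 9.
Friday + 9 ≡ Sunday — that's 2241's doomsday.
In January the doomsday date is Jan 3 (2241 is not a leap year).
Jan 8 is 5 days after Jan 3; 5 mod 7 = 5, so Sunday + 5 = Friday.
2113 mod 7 = 6, so 2113 days after a Friday is Friday + 6 = Thursday.

Thursday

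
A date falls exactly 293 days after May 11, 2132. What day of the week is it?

Saturday

First find the weekday of May 11, 2132. Doomsday rule: the anchor day for the 2100s is Sunday. For year 32: 32÷12 = 2 r 8, and 8÷4 = 2, so 2+8+2 = 12.
Sunday + 12 ≡ Friday — that's 2132's doomsday.
In May the doomsday date is May 9.
May 11 is 2 days after May 9; 2 mod 7 = 2, so Friday + 2 = Sunday.
293 mod 7 = 6, so 293 days after a Sunday is Sunday + 6 = Saturday.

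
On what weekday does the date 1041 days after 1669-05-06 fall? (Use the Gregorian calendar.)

First find the weekday of May 6, 1669. Doomsday rule: the anchor day for the 1600s is Tuesday. For year 69: 69÷12 = 5 r 9, and 9÷4 = 2, so 5+9+2 = 16.
Tuesday + 16 ≡ Thursday — that's 1669's doomsday.
In May the doomsday date is May 9.
May 6 is 3 days before May 9; 3 mod 7 = 3, so Thursday − 3 = Monday.
1041 mod 7 = 5, so 1041 days after a Monday is Monday + 5 = Saturday.

Saturday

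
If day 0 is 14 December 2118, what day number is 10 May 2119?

147

Dec 14, 2118 → Jan 14, 2119: 31 days (December has 31).
Jan 14, 2119 → Feb 14, 2119: 31 days (January has 31).
Feb 14, 2119 → Mar 14, 2119: 28 days (February has 28).
Mar 14, 2119 → Apr 14, 2119: 31 days (March has 31).
Apr 14, 2119 → May 10, 2119: 26 days.
Total: 147 days.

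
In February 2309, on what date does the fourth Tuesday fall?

February 1, 2309 is a Monday.
The first Tuesday is therefore February 2 (1 days later).
The fourth Tuesday is 2 + 3×7 = February 23.

February 23, 2309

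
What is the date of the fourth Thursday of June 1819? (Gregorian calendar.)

June 1, 1819 is a Tuesday.
The first Thursday is therefore June 3 (2 days later).
The fourth Thursday is 3 + 3×7 = June 24.

June 24, 1819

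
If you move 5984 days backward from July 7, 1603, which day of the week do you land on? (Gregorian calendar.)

Tuesday

First find the weekday of Jul 7, 1603. Doomsday rule: the anchor day for the 1600s is Tuesday. For year 03: 3÷12 = 0 r 3, and 3÷4 = 0, so 0+3+0 = 3.
Tuesday + 3 ≡ Friday — that's 1603's doomsday.
In July the doomsday date is Jul 11.
Jul 7 is 4 days before Jul 11; 4 mod 7 = 4, so Friday − 4 = Monday.
5984 mod 7 = 6, so 5984 days before a Monday is Monday − 6 = Tuesday.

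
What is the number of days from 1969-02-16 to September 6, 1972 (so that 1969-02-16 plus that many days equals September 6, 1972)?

Feb 16, 1969 → Feb 16, 1970: 365 days.
Feb 16, 1970 → Feb 16, 1971: 365 days.
Feb 16, 1971 → Feb 16, 1972: 365 days.
Feb 16, 1972 → Mar 16, 1972: 29 days (February has 29).
Mar 16, 1972 → Apr 16, 1972: 31 days (March has 31).
Apr 16, 1972 → May 16, 1972: 30 days (April has 30).
May 16, 1972 → Jun 16, 1972: 31 days (May has 31).
Jun 16, 1972 → Jul 16, 1972: 30 days (June has 30).
Jul 16, 1972 → Aug 16, 1972: 31 days (July has 31).
Aug 16, 1972 → Sep 6, 1972: 21 days.
Total: 1298 days.

1298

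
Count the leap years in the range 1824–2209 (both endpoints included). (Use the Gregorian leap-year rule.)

Multiples of 4 in [1824,2209]: 97.
Of those, multiples of 100: 4 (not leap unless ÷400).
Multiples of 400: 1.
Leap years = 97 − 4 + 1 = 94.

94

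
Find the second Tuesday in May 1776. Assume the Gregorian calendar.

May 14, 1776

May 1, 1776 is a Wednesday.
The first Tuesday is therefore May 7 (6 days later).
The second Tuesday is 7 + 1×7 = May 14.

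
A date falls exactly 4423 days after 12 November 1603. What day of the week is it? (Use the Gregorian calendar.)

Nov 12, 1603 is a Wednesday.
4423 mod 7 = 6, so 4423 days after a Wednesday is Wednesday + 6 = Tuesday.

Tuesday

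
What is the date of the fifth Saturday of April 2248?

April 1, 2248 is a Saturday.
The first Saturday is therefore April 1 (same day).
The fifth Saturday is 1 + 4×7 = April 29.

April 29, 2248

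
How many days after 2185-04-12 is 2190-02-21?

Apr 12, 2185 → Apr 12, 2186: 365 days.
Apr 12, 2186 → Apr 12, 2187: 365 days.
Apr 12, 2187 → Apr 12, 2188: 366 days (Feb 29, 2188 is in that span).
Apr 12, 2188 → Apr 12, 2189: 365 days.
Apr 12, 2189 → May 12, 2189: 30 days (April has 30).
May 12, 2189 → Jun 12, 2189: 31 days (May has 31).
Jun 12, 2189 → Jul 12, 2189: 30 days (June has 30).
Jul 12, 2189 → Aug 12, 2189: 31 days (July has 31).
Aug 12, 2189 → Sep 12, 2189: 31 days (August has 31).
Sep 12, 2189 → Oct 12, 2189: 30 days (September has 30).
Oct 12, 2189 → Nov 12, 2189: 31 days (October has 31).
Nov 12, 2189 → Dec 12, 2189: 30 days (November has 30).
Dec 12, 2189 → Jan 12, 2190: 31 days (December has 31).
Jan 12, 2190 → Feb 12, 2190: 31 days (January has 31).
Feb 12, 2190 → Feb 21, 2190: 9 days.
Total: 1776 days.

1776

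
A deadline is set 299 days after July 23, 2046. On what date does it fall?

Jul has 31 days: +9 → Aug 1, 2046 (290 left).
Aug has 31 days: +31 → Sep 1, 2046 (259 left).
Sep has 30 days: +30 → Oct 1, 2046 (229 left).
Oct has 31 days: +31 → Nov 1, 2046 (198 left).
Nov has 30 days: +30 → Dec 1, 2046 (168 left).
Dec has 31 days: +31 → Jan 1, 2047 (137 left).
Jan has 31 days: +31 → Feb 1, 2047 (106 left).
Feb has 28 days: +28 → Mar 1, 2047 (78 left).
Mar has 31 days: +31 → Apr 1, 2047 (47 left).
Apr has 30 days: +30 → May 1, 2047 (17 left).
+17 → May 18, 2047.

May 18, 2047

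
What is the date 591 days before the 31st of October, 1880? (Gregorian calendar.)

March 20, 1879

−366 (one year; includes Feb 29, 1880) → Oct 31, 1879 (225 left).
−31 → Sep 30, 1879 (end of Sep, 30 days; 194 left).
−30 → Aug 31, 1879 (end of Aug, 31 days; 164 left).
−31 → Jul 31, 1879 (end of Jul, 31 days; 133 left).
−31 → Jun 30, 1879 (end of Jun, 30 days; 102 left).
−30 → May 31, 1879 (end of May, 31 days; 72 left).
−31 → Apr 30, 1879 (end of Apr, 30 days; 41 left).
−30 → Mar 31, 1879 (end of Mar, 31 days; 11 left).
−11 → Mar 20, 1879.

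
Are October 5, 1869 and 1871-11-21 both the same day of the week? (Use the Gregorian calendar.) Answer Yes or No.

Yes

From Oct 5, 1869 to Nov 21, 1871 is 777 days.
777 mod 7 = 0, so they are the same weekday.
(Oct 5, 1869 is a Tuesday; Nov 21, 1871 is a Tuesday.)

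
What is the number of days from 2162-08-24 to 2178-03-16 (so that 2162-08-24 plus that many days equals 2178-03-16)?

5683

Aug 24, 2162 → Aug 24, 2163: 365 days.
Aug 24, 2163 → Aug 24, 2164: 366 days (Feb 29, 2164 is in that span).
Aug 24, 2164 → Aug 24, 2165: 365 days.
Aug 24, 2165 → Aug 24, 2166: 365 days.
Aug 24, 2166 → Aug 24, 2167: 365 days.
Aug 24, 2167 → Aug 24, 2168: 366 days (Feb 29, 2168 is in that span).
Aug 24, 2168 → Aug 24, 2169: 365 days.
Aug 24, 2169 → Aug 24, 2170: 365 days.
Aug 24, 2170 → Aug 24, 2171: 365 days.
Aug 24, 2171 → Aug 24, 2172: 366 days (Feb 29, 2172 is in that span).
Aug 24, 2172 → Aug 24, 2173: 365 days.
Aug 24, 2173 → Aug 24, 2174: 365 days.
Aug 24, 2174 → Aug 24, 2175: 365 days.
Aug 24, 2175 → Aug 24, 2176: 366 days (Feb 29, 2176 is in that span).
Aug 24, 2176 → Aug 24, 2177: 365 days.
Aug 24, 2177 → Sep 24, 2177: 31 days (August has 31).
Sep 24, 2177 → Oct 24, 2177: 30 days (September has 30).
Oct 24, 2177 → Nov 24, 2177: 31 days (October has 31).
Nov 24, 2177 → Dec 24, 2177: 30 days (November has 30).
Dec 24, 2177 → Jan 24, 2178: 31 days (December has 31).
Jan 24, 2178 → Feb 24, 2178: 31 days (January has 31).
Feb 24, 2178 → Mar 16, 2178: 20 days.
Total: 5683 days.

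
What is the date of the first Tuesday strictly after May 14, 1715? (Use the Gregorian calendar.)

May 21, 1715

May 14, 1715 is a Tuesday.
From Tuesday to the next Tuesday is 7 days.
May 14, 1715 + 7 = May 21, 1715.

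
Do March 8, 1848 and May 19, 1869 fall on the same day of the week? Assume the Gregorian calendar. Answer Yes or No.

From Mar 8, 1848 to May 19, 1869 is 7742 days.
7742 mod 7 = 0, so they are the same weekday.
(Mar 8, 1848 is a Wednesday; May 19, 1869 is a Wednesday.)

Yes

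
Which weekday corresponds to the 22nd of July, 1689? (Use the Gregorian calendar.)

Friday

Doomsday rule: the anchor day for the 1600s is Tuesday. For year 89: 89÷12 = 7 r 5, and 5÷4 = 1, so 7+5+1 = 13.
Tuesday + 13 ≡ Monday — that's 1689's doomsday.
In July the doomsday date is Jul 11.
Jul 22 is 11 days after Jul 11; 11 mod 7 = 4, so Monday + 4 = Friday.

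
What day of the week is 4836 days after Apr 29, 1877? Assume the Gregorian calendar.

First find the weekday of Apr 29, 1877. Doomsday rule: the anchor day for the 1800s is Friday. For year 77: 77÷12 = 6 r 5, and 5÷4 = 1, so 6+5+1 = 12.
Friday + 12 ≡ Wednesday — that's 1877's doomsday.
In April the doomsday date is Apr 4.
Apr 29 is 25 days after Apr 4; 25 mod 7 = 4, so Wednesday + 4 = Sunday.
4836 mod 7 = 6, so 4836 days after a Sunday is Sunday + 6 = Saturday.

Saturday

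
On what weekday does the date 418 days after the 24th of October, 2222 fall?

First find the weekday of Oct 24, 2222. Doomsday rule: the anchor day for the 2200s is Friday. For year 22: 22÷12 = 1 r 10, and 10÷4 = 2, so 1+10+2 = 13.
Friday + 13 ≡ Thursday — that's 2222's doomsday.
In October the doomsday date is Oct 10.
Oct 24 is 14 days after Oct 10; 14 mod 7 = 0, so Thursday + 0 = Thursday.
418 mod 7 = 5, so 418 days after a Thursday is Thursday + 5 = Tuesday.

Tuesday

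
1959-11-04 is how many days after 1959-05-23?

165

May 23, 1959 → Jun 23, 1959: 31 days (May has 31).
Jun 23, 1959 → Jul 23, 1959: 30 days (June has 30).
Jul 23, 1959 → Aug 23, 1959: 31 days (July has 31).
Aug 23, 1959 → Sep 23, 1959: 31 days (August has 31).
Sep 23, 1959 → Oct 23, 1959: 30 days (September has 30).
Oct 23, 1959 → Nov 4, 1959: 12 days.
Total: 165 days.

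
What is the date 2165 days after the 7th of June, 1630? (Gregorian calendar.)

+365 (one year) → Jun 7, 1631 (1800 left).
+366 (one year; includes Feb 29, 1632) → Jun 7, 1632 (1434 left).
+365 (one year) → Jun 7, 1633 (1069 left).
+365 (one year) → Jun 7, 1634 (704 left).
+365 (one year) → Jun 7, 1635 (339 left).
Jun has 30 days: +24 → Jul 1, 1635 (315 left).
Jul has 31 days: +31 → Aug 1, 1635 (284 left).
Aug has 31 days: +31 → Sep 1, 1635 (253 left).
Sep has 30 days: +30 → Oct 1, 1635 (223 left).
Oct has 31 days: +31 → Nov 1, 1635 (192 left).
Nov has 30 days: +30 → Dec 1, 1635 (162 left).
Dec has 31 days: +31 → Jan 1, 1636 (131 left).
Jan has 31 days: +31 → Feb 1, 1636 (100 left).
Feb has 29 days: +29 → Mar 1, 1636 (71 left).
Mar has 31 days: +31 → Apr 1, 1636 (40 left).
Apr has 30 days: +30 → May 1, 1636 (10 left).
+10 → May 11, 1636.

May 11, 1636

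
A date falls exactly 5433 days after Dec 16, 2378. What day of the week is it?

Sunday

Dec 16, 2378 is a Saturday.
5433 mod 7 = 1, so 5433 days after a Saturday is Saturday + 1 = Sunday.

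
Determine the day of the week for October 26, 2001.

Friday

January 1, 2001 is a Monday.
Jan 1, 2001 → Feb 1, 2001: 31 days (January has 31).
Feb 1, 2001 → Mar 1, 2001: 28 days (February has 28).
Mar 1, 2001 → Apr 1, 2001: 31 days (March has 31).
Apr 1, 2001 → May 1, 2001: 30 days (April has 30).
May 1, 2001 → Jun 1, 2001: 31 days (May has 31).
Jun 1, 2001 → Jul 1, 2001: 30 days (June has 30).
Jul 1, 2001 → Aug 1, 2001: 31 days (July has 31).
Aug 1, 2001 → Sep 1, 2001: 31 days (August has 31).
Sep 1, 2001 → Oct 1, 2001: 30 days (September has 30).
Oct 1, 2001 → Oct 26, 2001: 25 days.
Total: 298 days.
298 mod 7 = 4, so Monday + 4 = Friday.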